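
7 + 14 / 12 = 49 / 6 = 8.17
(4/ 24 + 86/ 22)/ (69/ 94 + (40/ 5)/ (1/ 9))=0.06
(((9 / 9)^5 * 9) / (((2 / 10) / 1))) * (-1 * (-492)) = 22140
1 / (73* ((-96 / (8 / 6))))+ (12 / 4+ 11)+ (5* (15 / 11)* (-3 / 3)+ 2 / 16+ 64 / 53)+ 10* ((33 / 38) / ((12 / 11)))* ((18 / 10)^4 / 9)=64768114979 / 3638794500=17.80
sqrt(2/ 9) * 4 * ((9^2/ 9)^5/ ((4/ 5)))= 98415 * sqrt(2)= 139179.83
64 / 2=32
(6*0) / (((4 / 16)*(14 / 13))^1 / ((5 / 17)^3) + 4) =0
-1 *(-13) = 13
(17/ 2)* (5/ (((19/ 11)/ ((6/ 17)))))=165/ 19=8.68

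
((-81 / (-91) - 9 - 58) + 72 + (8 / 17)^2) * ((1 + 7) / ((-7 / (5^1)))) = -6429120 / 184093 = -34.92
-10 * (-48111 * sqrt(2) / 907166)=240555 * sqrt(2) / 453583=0.75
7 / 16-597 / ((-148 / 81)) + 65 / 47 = 9141769 / 27824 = 328.56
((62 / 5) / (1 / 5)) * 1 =62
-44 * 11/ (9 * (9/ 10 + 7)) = -4840/ 711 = -6.81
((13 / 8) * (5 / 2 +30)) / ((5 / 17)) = 2873 / 16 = 179.56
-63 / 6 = -21 / 2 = -10.50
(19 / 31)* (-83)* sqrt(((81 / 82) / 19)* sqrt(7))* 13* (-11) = 2697.98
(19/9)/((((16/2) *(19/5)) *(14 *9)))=5/9072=0.00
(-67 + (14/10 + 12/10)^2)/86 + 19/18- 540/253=-8710637/4895550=-1.78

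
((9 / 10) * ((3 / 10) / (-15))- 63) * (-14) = 882.25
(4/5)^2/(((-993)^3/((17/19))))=-272/465094662075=-0.00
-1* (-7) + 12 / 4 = 10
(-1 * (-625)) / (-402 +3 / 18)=-1.56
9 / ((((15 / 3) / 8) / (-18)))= -1296 / 5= -259.20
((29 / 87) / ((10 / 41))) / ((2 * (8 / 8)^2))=41 / 60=0.68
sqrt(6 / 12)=sqrt(2) / 2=0.71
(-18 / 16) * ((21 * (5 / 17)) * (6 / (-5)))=567 / 68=8.34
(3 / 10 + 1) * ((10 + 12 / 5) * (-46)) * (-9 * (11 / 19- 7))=-20354724 / 475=-42852.05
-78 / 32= -39 / 16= -2.44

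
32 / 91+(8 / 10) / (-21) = 428 / 1365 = 0.31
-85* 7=-595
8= 8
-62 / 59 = -1.05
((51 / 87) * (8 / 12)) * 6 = 68 / 29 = 2.34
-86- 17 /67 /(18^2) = -1866905 /21708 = -86.00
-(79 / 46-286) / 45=1453 / 230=6.32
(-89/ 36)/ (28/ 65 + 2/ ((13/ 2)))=-5785/ 1728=-3.35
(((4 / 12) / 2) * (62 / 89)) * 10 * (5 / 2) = 775 / 267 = 2.90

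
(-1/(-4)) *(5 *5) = 25/4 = 6.25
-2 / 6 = -0.33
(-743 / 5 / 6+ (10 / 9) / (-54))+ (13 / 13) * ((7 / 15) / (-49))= -421793 / 17010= -24.80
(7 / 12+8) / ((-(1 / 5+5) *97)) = -515 / 30264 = -0.02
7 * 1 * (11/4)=19.25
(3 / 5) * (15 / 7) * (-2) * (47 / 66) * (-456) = 835.01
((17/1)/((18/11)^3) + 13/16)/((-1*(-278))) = 54731/3242592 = 0.02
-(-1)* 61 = 61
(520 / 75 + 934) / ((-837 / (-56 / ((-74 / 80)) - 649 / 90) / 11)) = -13785546049 / 20904075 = -659.47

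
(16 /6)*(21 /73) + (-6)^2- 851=-59439 /73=-814.23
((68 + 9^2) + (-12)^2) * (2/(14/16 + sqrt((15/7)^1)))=-229712/617 + 37504 * sqrt(105)/617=250.55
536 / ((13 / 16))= 8576 / 13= 659.69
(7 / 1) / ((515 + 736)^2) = 7 / 1565001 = 0.00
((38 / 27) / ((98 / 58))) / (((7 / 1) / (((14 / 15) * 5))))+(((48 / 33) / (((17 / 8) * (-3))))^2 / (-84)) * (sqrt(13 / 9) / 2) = 2204 / 3969-2048 * sqrt(13) / 19827423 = 0.55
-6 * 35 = -210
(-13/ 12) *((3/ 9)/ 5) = -13/ 180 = -0.07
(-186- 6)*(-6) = 1152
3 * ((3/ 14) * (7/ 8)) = 9/ 16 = 0.56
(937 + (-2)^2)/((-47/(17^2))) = -271949/47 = -5786.15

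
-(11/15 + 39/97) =-1652/1455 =-1.14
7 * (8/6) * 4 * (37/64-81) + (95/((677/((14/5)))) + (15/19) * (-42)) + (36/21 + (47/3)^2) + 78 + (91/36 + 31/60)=-43873028827/16207380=-2706.98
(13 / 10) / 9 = 13 / 90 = 0.14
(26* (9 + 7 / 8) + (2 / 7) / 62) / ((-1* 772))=-222863 / 670096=-0.33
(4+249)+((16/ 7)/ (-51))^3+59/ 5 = 60241043452/ 227496465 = 264.80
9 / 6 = 3 / 2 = 1.50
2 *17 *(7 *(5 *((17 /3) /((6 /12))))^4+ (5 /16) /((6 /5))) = 3180479691475 /1296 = 2454073836.01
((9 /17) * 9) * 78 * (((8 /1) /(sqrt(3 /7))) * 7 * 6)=707616 * sqrt(21) /17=190747.29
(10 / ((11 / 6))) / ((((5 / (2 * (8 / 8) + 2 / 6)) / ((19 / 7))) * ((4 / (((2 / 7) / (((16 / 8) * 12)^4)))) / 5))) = 95 / 12773376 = 0.00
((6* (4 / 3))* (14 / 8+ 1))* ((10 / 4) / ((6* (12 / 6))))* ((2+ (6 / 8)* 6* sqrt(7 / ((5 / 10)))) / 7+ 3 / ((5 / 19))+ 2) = 165* sqrt(14) / 56+ 5269 / 84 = 73.75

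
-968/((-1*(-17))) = -968/17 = -56.94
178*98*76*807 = 1069875408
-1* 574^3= -189119224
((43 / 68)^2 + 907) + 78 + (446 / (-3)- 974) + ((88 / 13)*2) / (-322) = -137.31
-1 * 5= -5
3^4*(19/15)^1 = 513/5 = 102.60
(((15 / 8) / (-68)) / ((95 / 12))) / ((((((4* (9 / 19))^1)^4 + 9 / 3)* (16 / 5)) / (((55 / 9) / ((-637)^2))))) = -1886225 / 1828224652066176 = -0.00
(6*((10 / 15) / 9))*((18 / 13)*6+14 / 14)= 4.14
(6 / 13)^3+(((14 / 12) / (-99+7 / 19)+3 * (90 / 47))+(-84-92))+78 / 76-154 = -7128472111079 / 22059839724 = -323.14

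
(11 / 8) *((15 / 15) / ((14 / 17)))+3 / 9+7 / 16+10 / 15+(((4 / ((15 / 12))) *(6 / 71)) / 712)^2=3.11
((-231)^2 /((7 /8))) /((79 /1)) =60984 /79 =771.95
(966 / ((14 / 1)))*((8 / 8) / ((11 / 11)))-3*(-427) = 1350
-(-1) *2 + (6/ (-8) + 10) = 45/ 4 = 11.25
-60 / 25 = -2.40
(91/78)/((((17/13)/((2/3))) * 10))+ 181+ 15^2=406.06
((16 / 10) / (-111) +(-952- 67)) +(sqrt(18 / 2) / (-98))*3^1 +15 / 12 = -110722403 / 108780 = -1017.86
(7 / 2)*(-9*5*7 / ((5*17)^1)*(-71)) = 31311 / 34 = 920.91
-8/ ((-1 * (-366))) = -4/ 183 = -0.02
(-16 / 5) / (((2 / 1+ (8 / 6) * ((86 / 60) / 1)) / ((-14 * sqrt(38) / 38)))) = 63 * sqrt(38) / 209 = 1.86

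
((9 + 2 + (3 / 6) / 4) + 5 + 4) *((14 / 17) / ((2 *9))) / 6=1127 / 7344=0.15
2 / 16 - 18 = -143 / 8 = -17.88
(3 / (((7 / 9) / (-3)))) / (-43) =81 / 301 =0.27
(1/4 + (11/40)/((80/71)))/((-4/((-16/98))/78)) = 61659/39200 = 1.57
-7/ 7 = -1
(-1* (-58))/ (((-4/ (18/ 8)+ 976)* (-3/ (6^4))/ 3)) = -21141/ 274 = -77.16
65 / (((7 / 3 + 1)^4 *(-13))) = -81 / 2000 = -0.04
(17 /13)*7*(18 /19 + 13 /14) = 8483 /494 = 17.17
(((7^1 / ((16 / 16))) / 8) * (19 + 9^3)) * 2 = 1309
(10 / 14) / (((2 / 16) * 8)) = 5 / 7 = 0.71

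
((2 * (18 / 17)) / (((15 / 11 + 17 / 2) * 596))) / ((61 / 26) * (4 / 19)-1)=-48906 / 68707625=-0.00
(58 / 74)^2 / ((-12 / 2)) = -841 / 8214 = -0.10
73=73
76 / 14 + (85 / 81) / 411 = 1265653 / 233037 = 5.43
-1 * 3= -3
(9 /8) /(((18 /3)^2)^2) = 1 /1152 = 0.00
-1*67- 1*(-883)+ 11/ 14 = 11435/ 14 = 816.79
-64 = -64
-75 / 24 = -3.12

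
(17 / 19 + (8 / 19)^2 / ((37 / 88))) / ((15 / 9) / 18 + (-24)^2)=949482 / 415522913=0.00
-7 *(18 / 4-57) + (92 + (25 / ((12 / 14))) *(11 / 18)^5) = 461.99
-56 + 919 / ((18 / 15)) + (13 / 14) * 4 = 29969 / 42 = 713.55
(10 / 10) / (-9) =-1 / 9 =-0.11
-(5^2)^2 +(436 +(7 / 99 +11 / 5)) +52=-66691 / 495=-134.73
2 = 2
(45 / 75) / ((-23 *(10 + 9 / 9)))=-3 / 1265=-0.00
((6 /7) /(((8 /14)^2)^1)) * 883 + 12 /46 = 426537 /184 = 2318.14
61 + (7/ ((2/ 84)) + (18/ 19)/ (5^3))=843143/ 2375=355.01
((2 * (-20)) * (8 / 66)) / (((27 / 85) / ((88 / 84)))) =-27200 / 1701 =-15.99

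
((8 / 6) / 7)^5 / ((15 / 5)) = 1024 / 12252303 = 0.00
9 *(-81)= -729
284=284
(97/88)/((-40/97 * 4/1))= -9409/14080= -0.67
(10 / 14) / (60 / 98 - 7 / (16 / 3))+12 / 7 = 2668 / 3843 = 0.69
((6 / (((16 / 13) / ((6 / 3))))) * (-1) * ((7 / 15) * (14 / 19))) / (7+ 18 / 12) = -637 / 1615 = -0.39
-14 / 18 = -7 / 9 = -0.78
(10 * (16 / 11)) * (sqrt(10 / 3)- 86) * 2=-27520 / 11 + 320 * sqrt(30) / 33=-2448.71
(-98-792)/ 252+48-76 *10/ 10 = -3973/ 126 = -31.53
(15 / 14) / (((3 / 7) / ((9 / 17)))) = 45 / 34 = 1.32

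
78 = 78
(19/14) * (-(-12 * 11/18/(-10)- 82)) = 23161/210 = 110.29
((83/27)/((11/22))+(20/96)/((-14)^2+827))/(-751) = -452863/55315656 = -0.01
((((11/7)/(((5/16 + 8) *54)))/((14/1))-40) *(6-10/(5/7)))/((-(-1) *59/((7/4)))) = 14076632/1483083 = 9.49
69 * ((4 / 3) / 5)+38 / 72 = 3407 / 180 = 18.93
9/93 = 3/31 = 0.10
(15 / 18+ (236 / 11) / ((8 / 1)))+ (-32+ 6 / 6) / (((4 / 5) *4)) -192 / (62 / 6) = -405157 / 16368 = -24.75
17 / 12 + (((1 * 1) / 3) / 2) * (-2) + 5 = 73 / 12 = 6.08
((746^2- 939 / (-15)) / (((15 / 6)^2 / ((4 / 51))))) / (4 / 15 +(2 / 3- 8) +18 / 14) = -311684016 / 257975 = -1208.19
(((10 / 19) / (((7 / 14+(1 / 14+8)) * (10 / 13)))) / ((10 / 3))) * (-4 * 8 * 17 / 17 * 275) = -4004 / 19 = -210.74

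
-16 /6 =-8 /3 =-2.67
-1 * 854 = -854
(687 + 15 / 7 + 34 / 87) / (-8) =-209963 / 2436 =-86.19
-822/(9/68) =-18632/3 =-6210.67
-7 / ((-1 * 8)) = 7 / 8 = 0.88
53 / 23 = 2.30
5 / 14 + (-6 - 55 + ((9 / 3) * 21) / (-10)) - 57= -4338 / 35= -123.94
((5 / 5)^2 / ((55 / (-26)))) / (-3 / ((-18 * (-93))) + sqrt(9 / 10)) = -12143196 * sqrt(10) / 77062315 - 14508 / 15412463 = -0.50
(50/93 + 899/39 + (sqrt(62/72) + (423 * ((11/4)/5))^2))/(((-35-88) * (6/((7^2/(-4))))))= 49 * sqrt(31)/17712 + 1283150851969/1427587200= 898.84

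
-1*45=-45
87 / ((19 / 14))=1218 / 19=64.11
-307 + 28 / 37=-11331 / 37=-306.24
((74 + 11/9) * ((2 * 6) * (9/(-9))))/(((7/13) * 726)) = -17602/7623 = -2.31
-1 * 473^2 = -223729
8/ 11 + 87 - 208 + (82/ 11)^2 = -7829/ 121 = -64.70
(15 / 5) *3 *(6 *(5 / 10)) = 27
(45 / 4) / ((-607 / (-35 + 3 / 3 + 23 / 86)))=130545 / 208808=0.63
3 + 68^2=4627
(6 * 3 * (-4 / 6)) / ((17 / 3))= -36 / 17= -2.12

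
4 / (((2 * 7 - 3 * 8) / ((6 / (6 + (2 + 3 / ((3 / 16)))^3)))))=-2 / 4865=-0.00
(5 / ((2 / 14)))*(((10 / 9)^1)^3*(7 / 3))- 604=-1075948 / 2187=-491.97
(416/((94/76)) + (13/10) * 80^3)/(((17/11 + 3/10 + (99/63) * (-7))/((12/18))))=-6885781760/141987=-48495.86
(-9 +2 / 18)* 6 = -160 / 3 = -53.33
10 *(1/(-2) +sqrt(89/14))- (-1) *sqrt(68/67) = -5 +2 *sqrt(1139)/67 +5 *sqrt(1246)/7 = 21.22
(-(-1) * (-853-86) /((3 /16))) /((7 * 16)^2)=-0.40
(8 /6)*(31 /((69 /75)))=3100 /69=44.93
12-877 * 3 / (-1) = 2643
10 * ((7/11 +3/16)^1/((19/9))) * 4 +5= 8615/418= 20.61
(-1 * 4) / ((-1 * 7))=4 / 7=0.57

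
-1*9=-9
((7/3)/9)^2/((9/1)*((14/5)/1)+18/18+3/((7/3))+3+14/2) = 1715/956448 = 0.00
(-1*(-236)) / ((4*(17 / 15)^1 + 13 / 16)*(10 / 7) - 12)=-39648 / 733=-54.09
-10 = -10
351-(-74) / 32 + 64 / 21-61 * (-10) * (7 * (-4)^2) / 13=24512101 / 4368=5611.74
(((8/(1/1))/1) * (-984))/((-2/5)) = 19680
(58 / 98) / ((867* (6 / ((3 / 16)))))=29 / 1359456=0.00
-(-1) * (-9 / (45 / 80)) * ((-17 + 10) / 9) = 112 / 9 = 12.44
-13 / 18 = -0.72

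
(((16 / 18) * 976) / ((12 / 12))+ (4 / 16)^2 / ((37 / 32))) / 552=144457 / 91908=1.57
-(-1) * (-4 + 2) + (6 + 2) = 6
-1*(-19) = 19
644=644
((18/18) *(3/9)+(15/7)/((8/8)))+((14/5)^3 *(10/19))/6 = 4.40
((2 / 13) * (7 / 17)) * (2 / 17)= 28 / 3757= 0.01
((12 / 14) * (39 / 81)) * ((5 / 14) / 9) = 65 / 3969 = 0.02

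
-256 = -256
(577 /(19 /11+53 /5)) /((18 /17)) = 539495 /12204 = 44.21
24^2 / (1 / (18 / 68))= 2592 / 17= 152.47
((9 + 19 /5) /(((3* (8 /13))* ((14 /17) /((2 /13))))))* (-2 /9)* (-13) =3536 /945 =3.74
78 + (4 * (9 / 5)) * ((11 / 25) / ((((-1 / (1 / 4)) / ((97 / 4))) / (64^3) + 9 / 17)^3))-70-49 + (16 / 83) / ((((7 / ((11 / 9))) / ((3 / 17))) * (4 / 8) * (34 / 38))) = -3617982598260566722661139296293 / 184249468335006922144437328125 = -19.64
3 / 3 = 1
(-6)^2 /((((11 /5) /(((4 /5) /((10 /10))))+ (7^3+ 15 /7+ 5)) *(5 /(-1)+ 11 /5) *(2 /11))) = -1980 /9881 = -0.20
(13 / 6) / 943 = 13 / 5658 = 0.00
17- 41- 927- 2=-953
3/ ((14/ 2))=3/ 7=0.43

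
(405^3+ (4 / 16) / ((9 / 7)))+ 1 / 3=2391484519 / 36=66430125.53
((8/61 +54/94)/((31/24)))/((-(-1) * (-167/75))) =-3641400/14842459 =-0.25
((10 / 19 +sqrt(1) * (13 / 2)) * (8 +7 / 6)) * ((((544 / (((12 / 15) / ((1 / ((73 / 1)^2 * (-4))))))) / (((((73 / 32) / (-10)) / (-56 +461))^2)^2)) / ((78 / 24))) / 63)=-26084295660994560000000000 / 261656877253681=-99688935887.23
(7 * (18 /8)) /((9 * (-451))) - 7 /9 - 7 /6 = -31633 /16236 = -1.95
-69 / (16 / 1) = -69 / 16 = -4.31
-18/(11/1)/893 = -18/9823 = -0.00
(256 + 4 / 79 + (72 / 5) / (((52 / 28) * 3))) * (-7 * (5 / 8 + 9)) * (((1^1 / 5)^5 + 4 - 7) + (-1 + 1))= 838787380739 / 16046875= 52271.07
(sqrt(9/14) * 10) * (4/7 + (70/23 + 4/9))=29410 * sqrt(14)/3381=32.55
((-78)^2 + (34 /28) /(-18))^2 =2350551988801 /63504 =37014235.15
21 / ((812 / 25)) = 75 / 116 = 0.65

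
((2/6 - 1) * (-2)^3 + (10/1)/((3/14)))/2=26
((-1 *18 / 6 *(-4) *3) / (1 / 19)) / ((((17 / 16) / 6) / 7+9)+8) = 459648 / 11441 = 40.18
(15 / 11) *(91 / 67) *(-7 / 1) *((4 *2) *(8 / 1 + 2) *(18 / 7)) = -1965600 / 737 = -2667.03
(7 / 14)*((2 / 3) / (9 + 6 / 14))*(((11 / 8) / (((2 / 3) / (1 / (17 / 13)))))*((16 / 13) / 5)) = 7 / 510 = 0.01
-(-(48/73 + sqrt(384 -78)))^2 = -1632978/5329 -288 * sqrt(34)/73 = -329.44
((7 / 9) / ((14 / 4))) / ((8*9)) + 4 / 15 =437 / 1620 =0.27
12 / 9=4 / 3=1.33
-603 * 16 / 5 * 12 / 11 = -115776 / 55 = -2105.02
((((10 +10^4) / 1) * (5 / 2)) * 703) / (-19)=-925925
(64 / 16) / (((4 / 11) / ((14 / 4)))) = 77 / 2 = 38.50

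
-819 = -819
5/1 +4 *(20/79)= 6.01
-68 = -68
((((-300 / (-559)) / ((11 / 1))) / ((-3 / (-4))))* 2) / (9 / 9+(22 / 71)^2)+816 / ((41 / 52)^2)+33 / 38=114025949004481 / 86805666662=1313.58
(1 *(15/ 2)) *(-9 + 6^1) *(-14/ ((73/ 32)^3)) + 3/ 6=21032857/ 778034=27.03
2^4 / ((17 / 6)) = 96 / 17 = 5.65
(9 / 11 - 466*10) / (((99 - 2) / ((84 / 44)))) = -1076271 / 11737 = -91.70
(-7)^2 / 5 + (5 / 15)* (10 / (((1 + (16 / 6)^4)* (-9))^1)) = 9.79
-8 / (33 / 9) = -24 / 11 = -2.18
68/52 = 1.31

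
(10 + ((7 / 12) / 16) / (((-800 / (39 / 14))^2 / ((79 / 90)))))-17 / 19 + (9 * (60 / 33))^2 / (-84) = 468079441893949 / 79100313600000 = 5.92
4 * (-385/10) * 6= -924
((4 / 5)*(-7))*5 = -28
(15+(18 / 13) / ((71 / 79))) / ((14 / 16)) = 17448 / 923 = 18.90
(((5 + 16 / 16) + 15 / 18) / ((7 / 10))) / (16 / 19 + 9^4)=779 / 523635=0.00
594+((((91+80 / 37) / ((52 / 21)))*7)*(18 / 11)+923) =20613275 / 10582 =1947.96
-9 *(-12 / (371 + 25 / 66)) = 7128 / 24511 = 0.29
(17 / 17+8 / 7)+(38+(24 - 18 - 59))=-90 / 7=-12.86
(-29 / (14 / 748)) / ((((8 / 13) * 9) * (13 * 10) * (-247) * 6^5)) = 0.00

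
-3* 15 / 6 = -15 / 2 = -7.50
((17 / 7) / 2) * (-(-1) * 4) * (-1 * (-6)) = 204 / 7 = 29.14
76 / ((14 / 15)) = 570 / 7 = 81.43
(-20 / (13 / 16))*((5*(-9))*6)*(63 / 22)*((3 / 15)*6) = 3265920 / 143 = 22838.60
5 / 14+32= 453 / 14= 32.36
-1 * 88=-88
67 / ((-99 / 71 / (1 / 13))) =-4757 / 1287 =-3.70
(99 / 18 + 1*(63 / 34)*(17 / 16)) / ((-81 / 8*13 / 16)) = -956 / 1053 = -0.91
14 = 14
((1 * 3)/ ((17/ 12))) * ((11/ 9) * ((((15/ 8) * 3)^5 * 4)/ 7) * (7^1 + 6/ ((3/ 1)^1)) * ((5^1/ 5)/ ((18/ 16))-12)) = -50745234375/ 60928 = -832872.15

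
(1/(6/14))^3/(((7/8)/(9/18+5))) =2156/27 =79.85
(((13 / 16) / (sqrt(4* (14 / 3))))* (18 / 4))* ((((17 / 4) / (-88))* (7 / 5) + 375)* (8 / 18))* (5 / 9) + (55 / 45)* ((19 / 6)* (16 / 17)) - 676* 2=-618896 / 459 + 8578453* sqrt(42) / 709632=-1270.01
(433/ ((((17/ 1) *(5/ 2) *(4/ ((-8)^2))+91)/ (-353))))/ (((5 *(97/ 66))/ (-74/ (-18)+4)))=-7855215808/ 4360635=-1801.39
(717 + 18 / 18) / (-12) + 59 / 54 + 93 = 925 / 27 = 34.26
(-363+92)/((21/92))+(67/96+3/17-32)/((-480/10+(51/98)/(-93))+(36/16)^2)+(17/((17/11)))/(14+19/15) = -202354839284509/170649413634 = -1185.79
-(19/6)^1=-3.17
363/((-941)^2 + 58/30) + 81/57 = 358724043/252362636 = 1.42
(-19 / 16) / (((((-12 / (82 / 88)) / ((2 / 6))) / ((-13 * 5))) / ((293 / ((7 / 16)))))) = -14836055 / 11088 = -1338.03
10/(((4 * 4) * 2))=5/16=0.31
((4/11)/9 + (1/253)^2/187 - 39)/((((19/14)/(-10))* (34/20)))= 5875808556800/34795868481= 168.87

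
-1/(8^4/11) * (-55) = 605/4096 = 0.15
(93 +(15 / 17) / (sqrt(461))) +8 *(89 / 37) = 15 *sqrt(461) / 7837 +4153 / 37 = 112.28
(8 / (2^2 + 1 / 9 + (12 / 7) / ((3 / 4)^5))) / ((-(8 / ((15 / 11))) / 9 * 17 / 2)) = -153090 / 1201849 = -0.13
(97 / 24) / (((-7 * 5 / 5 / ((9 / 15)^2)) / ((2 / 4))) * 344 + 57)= -0.00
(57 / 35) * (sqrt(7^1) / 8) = 57 * sqrt(7) / 280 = 0.54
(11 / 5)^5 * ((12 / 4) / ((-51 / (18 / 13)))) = -2898918 / 690625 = -4.20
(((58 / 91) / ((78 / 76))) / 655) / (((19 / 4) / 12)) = 1856 / 774865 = 0.00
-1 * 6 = -6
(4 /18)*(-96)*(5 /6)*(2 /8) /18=-20 /81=-0.25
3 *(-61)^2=11163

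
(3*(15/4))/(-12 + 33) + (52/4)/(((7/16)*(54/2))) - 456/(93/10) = -1110773/23436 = -47.40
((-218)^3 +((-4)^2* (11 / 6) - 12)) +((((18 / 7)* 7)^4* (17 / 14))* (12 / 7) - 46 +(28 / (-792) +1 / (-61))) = -6002104405837 / 591822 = -10141739.25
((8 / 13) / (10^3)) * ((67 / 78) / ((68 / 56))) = 469 / 1077375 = 0.00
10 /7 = 1.43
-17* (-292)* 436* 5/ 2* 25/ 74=67634500/ 37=1827959.46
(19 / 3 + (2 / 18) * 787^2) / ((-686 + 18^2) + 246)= -309713 / 522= -593.32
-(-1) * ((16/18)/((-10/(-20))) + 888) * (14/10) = 1245.69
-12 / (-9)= 4 / 3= 1.33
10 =10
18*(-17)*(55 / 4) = -8415 / 2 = -4207.50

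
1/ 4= 0.25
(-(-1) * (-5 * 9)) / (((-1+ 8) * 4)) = -45 / 28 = -1.61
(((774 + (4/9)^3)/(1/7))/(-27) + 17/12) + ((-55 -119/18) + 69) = -15107401/78732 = -191.88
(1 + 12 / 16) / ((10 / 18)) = 63 / 20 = 3.15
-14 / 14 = -1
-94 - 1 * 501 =-595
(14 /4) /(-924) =-0.00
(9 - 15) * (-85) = 510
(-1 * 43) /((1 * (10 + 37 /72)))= -3096 /757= -4.09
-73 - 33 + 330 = 224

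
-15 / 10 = -3 / 2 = -1.50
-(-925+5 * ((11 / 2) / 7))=12895 / 14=921.07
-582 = -582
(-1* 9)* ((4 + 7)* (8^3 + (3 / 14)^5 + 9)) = -27740448153 / 537824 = -51579.04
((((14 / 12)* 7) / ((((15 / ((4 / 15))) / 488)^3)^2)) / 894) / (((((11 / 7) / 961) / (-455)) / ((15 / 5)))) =-3251265802.54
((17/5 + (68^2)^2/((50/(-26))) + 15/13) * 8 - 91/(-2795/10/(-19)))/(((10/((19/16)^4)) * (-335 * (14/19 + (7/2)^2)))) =1538929268401905067/378532976640000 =4065.51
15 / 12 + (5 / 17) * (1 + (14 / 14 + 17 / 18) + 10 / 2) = 2195 / 612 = 3.59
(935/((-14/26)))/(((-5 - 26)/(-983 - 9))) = -388960/7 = -55565.71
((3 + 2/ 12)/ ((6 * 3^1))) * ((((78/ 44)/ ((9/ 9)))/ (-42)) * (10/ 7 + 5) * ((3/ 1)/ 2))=-1235/ 17248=-0.07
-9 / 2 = -4.50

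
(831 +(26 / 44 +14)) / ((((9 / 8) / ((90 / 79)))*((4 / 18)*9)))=428.15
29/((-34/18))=-261/17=-15.35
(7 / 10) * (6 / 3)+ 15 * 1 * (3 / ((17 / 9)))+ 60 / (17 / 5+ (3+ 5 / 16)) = 519776 / 15215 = 34.16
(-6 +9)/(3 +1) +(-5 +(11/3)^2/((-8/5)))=-911/72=-12.65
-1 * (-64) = 64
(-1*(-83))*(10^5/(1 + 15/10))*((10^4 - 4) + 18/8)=33194190000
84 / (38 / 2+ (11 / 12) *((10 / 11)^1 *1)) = 72 / 17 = 4.24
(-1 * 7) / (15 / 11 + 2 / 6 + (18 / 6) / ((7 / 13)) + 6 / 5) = -8085 / 9781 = -0.83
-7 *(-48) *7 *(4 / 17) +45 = 10173 / 17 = 598.41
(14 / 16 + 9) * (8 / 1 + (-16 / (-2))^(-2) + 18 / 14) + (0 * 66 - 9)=296937 / 3584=82.85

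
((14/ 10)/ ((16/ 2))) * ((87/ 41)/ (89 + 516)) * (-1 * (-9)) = 5481/ 992200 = 0.01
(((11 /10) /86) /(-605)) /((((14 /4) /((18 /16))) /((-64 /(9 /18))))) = 72 /82775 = 0.00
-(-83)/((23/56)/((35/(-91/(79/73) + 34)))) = -12851720/91011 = -141.21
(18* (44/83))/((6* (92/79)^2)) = 205953/175628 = 1.17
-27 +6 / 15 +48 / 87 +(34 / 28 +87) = 126197 / 2030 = 62.17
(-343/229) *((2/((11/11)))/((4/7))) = -2401/458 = -5.24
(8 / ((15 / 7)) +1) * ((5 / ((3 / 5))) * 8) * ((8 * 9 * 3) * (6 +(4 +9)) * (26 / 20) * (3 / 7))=5050656 / 7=721522.29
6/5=1.20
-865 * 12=-10380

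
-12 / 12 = -1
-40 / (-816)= 5 / 102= 0.05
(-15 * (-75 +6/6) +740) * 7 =12950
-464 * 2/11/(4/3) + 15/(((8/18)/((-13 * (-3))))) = 55131/44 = 1252.98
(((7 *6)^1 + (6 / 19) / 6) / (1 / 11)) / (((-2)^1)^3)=-8789 / 152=-57.82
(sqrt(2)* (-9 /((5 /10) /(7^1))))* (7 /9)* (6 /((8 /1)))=-147* sqrt(2) /2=-103.94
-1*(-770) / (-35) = -22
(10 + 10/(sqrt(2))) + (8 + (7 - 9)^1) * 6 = 5 * sqrt(2) + 46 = 53.07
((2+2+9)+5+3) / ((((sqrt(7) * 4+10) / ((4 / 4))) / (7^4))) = -84035 / 2+16807 * sqrt(7) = 2449.64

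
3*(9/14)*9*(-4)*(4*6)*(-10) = 116640/7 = 16662.86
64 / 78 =32 / 39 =0.82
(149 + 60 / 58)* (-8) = -34808 / 29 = -1200.28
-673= -673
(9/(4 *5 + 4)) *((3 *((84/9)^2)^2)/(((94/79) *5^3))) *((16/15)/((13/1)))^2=0.39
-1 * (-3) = 3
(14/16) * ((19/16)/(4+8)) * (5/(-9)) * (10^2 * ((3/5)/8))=-3325/9216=-0.36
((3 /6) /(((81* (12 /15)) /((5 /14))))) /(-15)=-5 /27216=-0.00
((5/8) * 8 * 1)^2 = 25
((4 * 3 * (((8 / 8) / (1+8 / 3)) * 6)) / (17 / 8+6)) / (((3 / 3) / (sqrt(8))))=3456 * sqrt(2) / 715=6.84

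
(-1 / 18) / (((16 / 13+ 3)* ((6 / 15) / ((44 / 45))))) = -0.03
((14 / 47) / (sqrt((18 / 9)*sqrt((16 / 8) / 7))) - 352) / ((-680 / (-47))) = -2068 / 85 + 7*14^(1 / 4) / 680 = -24.31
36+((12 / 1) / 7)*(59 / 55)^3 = 44391048 / 1164625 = 38.12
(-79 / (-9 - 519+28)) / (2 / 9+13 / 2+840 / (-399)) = 13509 / 394750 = 0.03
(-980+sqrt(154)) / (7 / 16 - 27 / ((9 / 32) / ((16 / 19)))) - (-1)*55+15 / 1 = 82.03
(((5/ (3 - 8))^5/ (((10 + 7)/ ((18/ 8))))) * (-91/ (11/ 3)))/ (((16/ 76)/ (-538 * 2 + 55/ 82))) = -4116366891/ 245344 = -16777.94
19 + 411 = 430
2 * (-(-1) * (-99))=-198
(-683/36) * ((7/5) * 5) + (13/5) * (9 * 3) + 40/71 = -792899/12780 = -62.04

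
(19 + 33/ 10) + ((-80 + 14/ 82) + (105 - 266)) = -89597/ 410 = -218.53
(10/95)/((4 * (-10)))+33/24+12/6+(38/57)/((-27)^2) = 5606801/1662120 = 3.37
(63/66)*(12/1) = 126/11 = 11.45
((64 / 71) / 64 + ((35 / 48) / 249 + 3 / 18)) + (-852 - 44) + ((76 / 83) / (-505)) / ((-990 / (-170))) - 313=-5698275244457 / 4713928560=-1208.82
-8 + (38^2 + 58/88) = 63213/44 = 1436.66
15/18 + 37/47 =457/282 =1.62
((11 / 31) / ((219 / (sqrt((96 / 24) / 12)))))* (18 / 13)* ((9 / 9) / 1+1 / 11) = 24* sqrt(3) / 29419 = 0.00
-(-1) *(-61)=-61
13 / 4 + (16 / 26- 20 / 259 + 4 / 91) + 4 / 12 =24043 / 5772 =4.17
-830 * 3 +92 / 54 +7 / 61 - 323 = -4630016 / 1647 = -2811.18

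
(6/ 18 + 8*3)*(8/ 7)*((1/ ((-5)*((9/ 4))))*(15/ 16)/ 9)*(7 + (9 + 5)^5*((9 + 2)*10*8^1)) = -3290458502/ 27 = -121868833.41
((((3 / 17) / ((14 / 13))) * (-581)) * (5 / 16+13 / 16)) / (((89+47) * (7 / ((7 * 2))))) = -29133 / 18496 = -1.58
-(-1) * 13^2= 169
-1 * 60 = -60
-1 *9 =-9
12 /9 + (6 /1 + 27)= 103 /3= 34.33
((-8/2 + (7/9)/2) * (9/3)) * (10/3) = -325/9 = -36.11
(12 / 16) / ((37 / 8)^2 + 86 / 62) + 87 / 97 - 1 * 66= -285236829 / 4383527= -65.07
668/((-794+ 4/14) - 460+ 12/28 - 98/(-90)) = -105210/197221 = -0.53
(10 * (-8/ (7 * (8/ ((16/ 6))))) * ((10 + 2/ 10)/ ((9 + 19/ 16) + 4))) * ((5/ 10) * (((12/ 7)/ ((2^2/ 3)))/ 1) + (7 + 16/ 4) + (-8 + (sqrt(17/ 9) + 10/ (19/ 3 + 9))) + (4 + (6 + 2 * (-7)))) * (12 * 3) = -52224 * sqrt(17)/ 1589 - 7441920/ 255829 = -164.60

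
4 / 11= 0.36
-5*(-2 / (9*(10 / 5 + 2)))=5 / 18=0.28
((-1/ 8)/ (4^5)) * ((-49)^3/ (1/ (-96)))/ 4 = -352947/ 1024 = -344.67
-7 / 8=-0.88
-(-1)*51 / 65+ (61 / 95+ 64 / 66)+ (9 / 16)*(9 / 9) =1929451 / 652080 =2.96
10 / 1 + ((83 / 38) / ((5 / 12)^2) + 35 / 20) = 24.33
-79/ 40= -1.98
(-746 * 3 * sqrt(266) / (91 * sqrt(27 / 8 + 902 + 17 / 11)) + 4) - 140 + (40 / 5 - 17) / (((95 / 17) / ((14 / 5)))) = -66742 / 475 - 2984 * sqrt(116760567) / 2420873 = -153.83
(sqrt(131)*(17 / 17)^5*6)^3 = 28296*sqrt(131) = 323862.52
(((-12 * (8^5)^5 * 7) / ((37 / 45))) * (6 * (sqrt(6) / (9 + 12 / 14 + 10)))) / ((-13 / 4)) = 23991132890252315972044062720 * sqrt(6) / 66859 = 878954724605830024317605.90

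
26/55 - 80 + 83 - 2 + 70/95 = 2309/1045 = 2.21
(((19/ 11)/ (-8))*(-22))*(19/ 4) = 361/ 16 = 22.56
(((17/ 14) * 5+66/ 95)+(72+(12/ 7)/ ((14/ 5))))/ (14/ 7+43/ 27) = 19953351/ 903070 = 22.10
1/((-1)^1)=-1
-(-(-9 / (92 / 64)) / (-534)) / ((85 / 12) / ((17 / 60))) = 24 / 51175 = 0.00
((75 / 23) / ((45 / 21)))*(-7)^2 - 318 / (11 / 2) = 16.75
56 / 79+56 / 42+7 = 2143 / 237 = 9.04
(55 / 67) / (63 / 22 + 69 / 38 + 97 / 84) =193116 / 1372495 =0.14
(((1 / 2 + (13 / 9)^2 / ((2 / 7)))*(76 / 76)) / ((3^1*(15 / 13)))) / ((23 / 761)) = 6252376 / 83835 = 74.58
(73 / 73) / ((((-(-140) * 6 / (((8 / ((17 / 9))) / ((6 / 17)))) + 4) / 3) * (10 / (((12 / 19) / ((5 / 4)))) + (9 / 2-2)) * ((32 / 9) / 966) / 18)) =352107 / 39590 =8.89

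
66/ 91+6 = 6.73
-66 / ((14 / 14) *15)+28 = 118 / 5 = 23.60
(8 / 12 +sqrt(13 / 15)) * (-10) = -15.98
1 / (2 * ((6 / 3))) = 1 / 4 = 0.25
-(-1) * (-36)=-36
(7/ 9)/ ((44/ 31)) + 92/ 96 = 1193/ 792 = 1.51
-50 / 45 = -10 / 9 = -1.11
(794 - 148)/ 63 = 646/ 63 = 10.25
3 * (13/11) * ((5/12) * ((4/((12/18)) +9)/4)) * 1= 975/176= 5.54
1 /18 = 0.06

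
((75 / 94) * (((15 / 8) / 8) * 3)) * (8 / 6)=1125 / 1504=0.75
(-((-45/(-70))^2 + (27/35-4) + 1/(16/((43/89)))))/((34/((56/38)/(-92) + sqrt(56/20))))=-57157/43560160 + 57157 * sqrt(70)/3488800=0.14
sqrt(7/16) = sqrt(7)/4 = 0.66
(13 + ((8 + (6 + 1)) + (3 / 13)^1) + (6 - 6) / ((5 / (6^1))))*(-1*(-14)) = 5138 / 13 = 395.23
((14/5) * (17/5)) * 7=1666/25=66.64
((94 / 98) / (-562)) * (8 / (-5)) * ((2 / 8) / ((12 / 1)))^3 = 47 / 1903426560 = 0.00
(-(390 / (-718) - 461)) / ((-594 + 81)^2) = 165694 / 94477671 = 0.00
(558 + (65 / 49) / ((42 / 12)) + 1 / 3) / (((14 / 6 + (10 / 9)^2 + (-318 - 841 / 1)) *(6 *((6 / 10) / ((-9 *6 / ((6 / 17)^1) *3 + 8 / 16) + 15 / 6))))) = 196620930 / 3210137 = 61.25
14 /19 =0.74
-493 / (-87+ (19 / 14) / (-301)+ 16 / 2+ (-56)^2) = -2077502 / 12882179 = -0.16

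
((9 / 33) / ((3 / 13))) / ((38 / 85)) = 1105 / 418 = 2.64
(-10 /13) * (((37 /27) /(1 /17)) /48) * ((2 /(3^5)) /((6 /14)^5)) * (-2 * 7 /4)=370006105 /497428776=0.74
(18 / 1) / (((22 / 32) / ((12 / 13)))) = 24.17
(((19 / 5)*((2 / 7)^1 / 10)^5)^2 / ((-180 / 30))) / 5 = -361 / 2068910515136718750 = -0.00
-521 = -521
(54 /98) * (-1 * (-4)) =108 /49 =2.20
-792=-792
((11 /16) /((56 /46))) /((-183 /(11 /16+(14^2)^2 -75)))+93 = -11071653 /437248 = -25.32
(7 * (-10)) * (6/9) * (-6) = 280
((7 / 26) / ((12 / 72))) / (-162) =-7 / 702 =-0.01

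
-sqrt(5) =-2.24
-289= -289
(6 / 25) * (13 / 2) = 39 / 25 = 1.56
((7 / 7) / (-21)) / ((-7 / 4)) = 4 / 147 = 0.03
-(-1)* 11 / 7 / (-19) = -11 / 133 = -0.08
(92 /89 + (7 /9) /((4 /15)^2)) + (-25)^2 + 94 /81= 73604663 /115344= 638.13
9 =9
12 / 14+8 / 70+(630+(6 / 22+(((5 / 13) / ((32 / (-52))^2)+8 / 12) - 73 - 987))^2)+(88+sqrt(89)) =sqrt(89)+174881137934051 / 156119040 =1120187.59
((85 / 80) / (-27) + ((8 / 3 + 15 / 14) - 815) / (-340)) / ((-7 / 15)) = -603199 / 119952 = -5.03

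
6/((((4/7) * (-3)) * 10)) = -7/20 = -0.35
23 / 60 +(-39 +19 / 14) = -15649 / 420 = -37.26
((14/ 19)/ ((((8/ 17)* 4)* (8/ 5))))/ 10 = 119/ 4864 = 0.02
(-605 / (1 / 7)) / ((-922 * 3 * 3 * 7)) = 605 / 8298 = 0.07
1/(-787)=-1/787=-0.00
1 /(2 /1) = 1 /2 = 0.50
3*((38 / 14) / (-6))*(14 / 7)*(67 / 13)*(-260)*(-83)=-2113180 / 7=-301882.86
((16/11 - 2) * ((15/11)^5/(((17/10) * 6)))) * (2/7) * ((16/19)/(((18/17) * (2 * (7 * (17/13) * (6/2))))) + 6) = -12148875000/28038495947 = -0.43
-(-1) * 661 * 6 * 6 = 23796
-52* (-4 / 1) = 208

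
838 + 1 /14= 11733 /14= 838.07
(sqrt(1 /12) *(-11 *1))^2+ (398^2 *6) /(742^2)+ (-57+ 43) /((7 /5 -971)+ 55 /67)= 905455569019 /76577396196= 11.82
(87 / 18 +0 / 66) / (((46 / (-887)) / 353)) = -9080219 / 276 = -32899.34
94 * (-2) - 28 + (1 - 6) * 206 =-1246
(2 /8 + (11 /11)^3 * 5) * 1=21 /4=5.25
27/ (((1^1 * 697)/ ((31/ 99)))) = 93/ 7667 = 0.01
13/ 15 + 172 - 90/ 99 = 28373/ 165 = 171.96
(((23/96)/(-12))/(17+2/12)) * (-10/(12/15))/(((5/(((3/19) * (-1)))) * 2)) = -115/500992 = -0.00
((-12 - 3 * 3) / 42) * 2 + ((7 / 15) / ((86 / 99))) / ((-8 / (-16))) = 16 / 215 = 0.07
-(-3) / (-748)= -0.00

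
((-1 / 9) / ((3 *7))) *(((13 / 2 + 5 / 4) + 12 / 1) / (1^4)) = -79 / 756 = -0.10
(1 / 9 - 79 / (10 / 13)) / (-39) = 2.63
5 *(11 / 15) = 11 / 3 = 3.67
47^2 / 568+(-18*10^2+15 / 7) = -7132817 / 3976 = -1793.97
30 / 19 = 1.58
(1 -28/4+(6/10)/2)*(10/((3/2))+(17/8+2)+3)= -6289/80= -78.61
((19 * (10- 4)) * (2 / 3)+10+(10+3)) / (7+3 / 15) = 55 / 4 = 13.75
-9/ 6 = -3/ 2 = -1.50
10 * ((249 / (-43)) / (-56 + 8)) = 415 / 344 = 1.21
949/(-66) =-14.38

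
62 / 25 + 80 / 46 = 2426 / 575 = 4.22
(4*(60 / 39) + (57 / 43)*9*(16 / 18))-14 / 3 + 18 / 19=13.04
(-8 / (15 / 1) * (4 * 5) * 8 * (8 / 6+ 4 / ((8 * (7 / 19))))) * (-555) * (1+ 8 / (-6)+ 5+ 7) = 13379200 / 9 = 1486577.78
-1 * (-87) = 87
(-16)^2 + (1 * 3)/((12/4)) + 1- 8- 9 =241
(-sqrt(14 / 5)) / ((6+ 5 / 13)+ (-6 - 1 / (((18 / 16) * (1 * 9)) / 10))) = 1053 * sqrt(70) / 3175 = 2.77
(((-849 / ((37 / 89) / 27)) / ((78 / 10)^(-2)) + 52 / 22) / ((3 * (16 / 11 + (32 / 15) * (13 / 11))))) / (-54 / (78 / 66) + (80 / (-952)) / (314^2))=1301585413020750221 / 211450290955240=6155.51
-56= -56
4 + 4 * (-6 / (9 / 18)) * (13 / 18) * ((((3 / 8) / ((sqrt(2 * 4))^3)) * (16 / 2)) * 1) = 4-13 * sqrt(2) / 4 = -0.60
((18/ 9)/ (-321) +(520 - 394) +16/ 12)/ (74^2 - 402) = 6812/ 271459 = 0.03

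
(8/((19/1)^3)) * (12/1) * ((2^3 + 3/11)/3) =2912/75449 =0.04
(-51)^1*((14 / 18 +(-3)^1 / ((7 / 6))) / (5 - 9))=-1921 / 84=-22.87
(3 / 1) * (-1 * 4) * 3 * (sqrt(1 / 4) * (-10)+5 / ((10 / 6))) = 72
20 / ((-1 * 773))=-20 / 773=-0.03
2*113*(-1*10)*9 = -20340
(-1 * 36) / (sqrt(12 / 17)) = -6 * sqrt(51) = -42.85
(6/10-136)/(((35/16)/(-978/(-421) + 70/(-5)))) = 53250112/73675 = 722.77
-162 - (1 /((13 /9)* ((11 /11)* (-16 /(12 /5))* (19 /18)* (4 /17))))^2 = -15830597961 /97614400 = -162.17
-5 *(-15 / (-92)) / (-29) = 75 / 2668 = 0.03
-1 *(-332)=332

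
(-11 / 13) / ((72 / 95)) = -1045 / 936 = -1.12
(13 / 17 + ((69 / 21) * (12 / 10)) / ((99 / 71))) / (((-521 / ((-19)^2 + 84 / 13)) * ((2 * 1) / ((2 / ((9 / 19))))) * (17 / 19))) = -7155343817 / 1196890695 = -5.98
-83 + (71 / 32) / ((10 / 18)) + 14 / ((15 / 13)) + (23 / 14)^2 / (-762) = -199762657 / 2987040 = -66.88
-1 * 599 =-599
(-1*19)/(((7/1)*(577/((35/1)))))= -95/577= -0.16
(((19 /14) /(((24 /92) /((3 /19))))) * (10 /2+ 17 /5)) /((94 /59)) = 4071 /940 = 4.33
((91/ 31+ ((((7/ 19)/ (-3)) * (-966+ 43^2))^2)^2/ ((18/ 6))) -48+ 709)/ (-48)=-45248368445918497/ 47121988464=-960238.94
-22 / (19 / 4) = -88 / 19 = -4.63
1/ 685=0.00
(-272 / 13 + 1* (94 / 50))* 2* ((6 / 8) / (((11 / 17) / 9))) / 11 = -2840751 / 78650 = -36.12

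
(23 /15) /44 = 23 /660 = 0.03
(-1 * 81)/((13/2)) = -162/13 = -12.46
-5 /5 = -1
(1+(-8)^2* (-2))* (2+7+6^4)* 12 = -1988820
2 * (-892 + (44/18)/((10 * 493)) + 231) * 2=-58657096/22185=-2644.00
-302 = -302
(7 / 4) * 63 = 441 / 4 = 110.25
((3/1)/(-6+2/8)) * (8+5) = -6.78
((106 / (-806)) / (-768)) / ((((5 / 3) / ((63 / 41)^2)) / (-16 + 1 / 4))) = -13252491 / 3468508160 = -0.00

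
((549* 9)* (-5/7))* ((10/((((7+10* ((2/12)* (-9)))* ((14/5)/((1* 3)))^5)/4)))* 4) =93801796875/941192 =99662.76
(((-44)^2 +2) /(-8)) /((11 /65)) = -62985 /44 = -1431.48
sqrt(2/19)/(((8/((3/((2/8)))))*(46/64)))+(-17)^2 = 48*sqrt(38)/437+289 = 289.68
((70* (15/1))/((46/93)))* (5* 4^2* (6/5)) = 4687200/23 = 203791.30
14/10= 7/5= 1.40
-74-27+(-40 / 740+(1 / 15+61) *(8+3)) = 316727 / 555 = 570.68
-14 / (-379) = 14 / 379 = 0.04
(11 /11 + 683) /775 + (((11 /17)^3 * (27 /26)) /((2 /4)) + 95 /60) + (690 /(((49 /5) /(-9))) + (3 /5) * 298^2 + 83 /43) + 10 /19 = 1252057622224238681 /23778869396100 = 52654.21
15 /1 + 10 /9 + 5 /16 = 2365 /144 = 16.42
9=9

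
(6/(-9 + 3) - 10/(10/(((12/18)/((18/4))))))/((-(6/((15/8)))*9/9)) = 155/432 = 0.36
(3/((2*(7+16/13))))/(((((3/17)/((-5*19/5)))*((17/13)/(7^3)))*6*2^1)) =-1101373/2568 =-428.88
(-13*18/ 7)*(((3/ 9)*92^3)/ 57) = -20245888/ 133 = -152224.72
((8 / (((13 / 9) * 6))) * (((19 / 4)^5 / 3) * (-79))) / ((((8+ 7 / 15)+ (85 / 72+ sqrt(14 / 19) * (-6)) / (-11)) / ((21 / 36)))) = -20300184976615005 / 4933770737792+ 4357253312775 * sqrt(266) / 308360671112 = -3884.08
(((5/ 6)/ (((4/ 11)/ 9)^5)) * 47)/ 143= 2543645.53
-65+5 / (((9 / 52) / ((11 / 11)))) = -325 / 9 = -36.11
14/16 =7/8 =0.88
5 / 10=1 / 2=0.50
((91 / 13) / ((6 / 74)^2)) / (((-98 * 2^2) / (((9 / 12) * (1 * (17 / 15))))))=-23273 / 10080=-2.31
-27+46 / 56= -733 / 28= -26.18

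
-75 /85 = -0.88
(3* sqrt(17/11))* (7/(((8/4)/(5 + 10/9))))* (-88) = -1540* sqrt(187)/3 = -7019.73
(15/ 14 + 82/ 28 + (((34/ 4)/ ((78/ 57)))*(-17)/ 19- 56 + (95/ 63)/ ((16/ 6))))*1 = -124471/ 2184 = -56.99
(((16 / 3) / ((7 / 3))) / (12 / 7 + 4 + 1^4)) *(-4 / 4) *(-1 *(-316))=-5056 / 47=-107.57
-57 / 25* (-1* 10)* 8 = 912 / 5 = 182.40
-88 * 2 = -176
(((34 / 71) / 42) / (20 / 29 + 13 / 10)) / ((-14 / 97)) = -239105 / 6022149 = -0.04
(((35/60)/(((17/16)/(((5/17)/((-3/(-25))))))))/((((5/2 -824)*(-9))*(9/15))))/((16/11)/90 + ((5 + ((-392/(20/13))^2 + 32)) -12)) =1375000/294403176222633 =0.00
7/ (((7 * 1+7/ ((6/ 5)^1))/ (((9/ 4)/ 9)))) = 3/ 22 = 0.14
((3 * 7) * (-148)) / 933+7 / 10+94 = 284157 / 3110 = 91.37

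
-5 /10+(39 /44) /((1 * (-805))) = -17749 /35420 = -0.50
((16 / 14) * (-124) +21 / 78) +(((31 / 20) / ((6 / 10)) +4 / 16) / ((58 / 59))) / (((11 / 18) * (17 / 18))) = -7922091 / 58058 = -136.45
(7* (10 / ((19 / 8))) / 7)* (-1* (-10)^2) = -8000 / 19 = -421.05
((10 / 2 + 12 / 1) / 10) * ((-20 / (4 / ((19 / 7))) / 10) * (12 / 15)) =-323 / 175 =-1.85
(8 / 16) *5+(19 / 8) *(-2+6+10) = 143 / 4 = 35.75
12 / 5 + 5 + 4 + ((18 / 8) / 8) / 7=12813 / 1120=11.44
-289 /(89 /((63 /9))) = -2023 /89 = -22.73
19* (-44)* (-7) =5852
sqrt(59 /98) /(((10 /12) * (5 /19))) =57 * sqrt(118) /175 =3.54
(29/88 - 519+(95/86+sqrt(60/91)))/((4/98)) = -95964981/7568+7 * sqrt(1365)/13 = -12660.47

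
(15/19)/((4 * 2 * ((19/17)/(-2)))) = -0.18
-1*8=-8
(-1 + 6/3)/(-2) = -1/2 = -0.50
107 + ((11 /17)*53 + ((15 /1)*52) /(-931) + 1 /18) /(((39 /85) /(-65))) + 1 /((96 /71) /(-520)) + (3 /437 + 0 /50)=-11621044601 /2312604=-5025.09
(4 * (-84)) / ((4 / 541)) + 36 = -45408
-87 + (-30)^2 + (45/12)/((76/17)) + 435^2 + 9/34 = 982122087/5168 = 190039.10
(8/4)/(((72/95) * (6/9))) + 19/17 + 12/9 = 2615/408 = 6.41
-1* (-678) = 678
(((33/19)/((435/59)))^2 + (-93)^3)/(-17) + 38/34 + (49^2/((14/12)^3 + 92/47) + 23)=222997597214382782/4644192087025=48016.45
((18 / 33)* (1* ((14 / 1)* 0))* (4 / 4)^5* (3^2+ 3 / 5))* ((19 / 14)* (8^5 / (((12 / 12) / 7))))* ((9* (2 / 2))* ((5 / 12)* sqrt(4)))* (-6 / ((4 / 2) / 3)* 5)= 0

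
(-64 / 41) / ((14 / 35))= -160 / 41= -3.90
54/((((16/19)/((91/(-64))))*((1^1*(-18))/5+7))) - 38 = -564167/8704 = -64.82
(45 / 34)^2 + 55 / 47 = 158755 / 54332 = 2.92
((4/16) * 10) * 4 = 10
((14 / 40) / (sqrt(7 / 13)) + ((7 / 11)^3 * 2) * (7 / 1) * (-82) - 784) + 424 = -872924 / 1331 + sqrt(91) / 20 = -655.36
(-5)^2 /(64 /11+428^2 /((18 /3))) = 825 /1007704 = 0.00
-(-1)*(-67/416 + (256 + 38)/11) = 121567/4576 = 26.57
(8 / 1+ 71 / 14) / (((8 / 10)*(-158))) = -915 / 8848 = -0.10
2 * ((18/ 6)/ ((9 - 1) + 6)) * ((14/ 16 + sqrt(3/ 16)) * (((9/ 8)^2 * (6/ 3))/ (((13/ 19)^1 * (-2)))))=-4617/ 6656 - 4617 * sqrt(3)/ 23296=-1.04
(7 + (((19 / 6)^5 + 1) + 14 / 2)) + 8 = 2654947 / 7776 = 341.43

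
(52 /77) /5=52 /385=0.14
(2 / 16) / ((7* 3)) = 1 / 168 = 0.01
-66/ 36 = -11/ 6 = -1.83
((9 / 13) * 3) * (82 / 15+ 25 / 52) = 41751 / 3380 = 12.35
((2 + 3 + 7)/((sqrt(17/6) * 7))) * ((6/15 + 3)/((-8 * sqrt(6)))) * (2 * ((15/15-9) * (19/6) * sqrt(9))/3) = 76 * sqrt(17)/35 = 8.95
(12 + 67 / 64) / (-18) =-0.72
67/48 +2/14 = 517/336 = 1.54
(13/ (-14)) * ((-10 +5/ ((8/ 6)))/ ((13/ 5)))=125/ 56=2.23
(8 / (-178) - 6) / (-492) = 269 / 21894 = 0.01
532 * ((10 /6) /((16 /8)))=443.33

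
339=339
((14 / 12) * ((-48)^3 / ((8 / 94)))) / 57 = -505344 / 19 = -26597.05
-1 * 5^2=-25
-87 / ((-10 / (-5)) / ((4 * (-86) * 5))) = 74820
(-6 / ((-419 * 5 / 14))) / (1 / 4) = 336 / 2095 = 0.16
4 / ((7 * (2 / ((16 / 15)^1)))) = 0.30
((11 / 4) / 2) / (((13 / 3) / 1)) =33 / 104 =0.32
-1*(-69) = 69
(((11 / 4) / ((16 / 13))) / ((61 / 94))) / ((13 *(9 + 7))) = 517 / 31232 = 0.02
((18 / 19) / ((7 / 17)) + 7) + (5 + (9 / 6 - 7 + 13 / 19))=9.48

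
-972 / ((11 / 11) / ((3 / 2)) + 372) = -1458 / 559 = -2.61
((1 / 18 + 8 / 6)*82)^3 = 1076890625 / 729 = 1477216.22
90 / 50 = 9 / 5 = 1.80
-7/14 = -1/2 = -0.50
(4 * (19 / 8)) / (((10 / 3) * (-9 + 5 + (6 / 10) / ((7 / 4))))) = -399 / 512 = -0.78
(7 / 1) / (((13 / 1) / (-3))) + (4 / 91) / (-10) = -1.62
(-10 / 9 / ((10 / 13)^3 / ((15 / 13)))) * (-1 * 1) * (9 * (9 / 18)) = 507 / 40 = 12.68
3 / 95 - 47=-4462 / 95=-46.97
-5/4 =-1.25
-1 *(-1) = 1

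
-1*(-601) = 601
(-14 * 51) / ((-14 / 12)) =612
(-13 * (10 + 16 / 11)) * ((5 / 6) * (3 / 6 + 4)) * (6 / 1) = -36855 / 11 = -3350.45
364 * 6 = 2184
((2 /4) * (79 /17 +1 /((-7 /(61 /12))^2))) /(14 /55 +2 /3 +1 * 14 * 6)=34137455 /1120511616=0.03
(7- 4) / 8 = 3 / 8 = 0.38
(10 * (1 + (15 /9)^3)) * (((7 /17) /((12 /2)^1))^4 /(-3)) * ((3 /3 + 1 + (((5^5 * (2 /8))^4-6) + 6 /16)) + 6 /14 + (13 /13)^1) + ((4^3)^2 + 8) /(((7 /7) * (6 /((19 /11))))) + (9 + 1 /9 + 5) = -239279332623699540421 /1543115287296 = -155062511.92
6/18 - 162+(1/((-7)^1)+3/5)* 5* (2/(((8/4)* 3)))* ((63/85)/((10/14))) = -205117/1275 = -160.88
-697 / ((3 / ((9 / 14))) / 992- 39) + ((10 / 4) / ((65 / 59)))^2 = 903088961 / 39224900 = 23.02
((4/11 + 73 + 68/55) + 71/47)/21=5962/1645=3.62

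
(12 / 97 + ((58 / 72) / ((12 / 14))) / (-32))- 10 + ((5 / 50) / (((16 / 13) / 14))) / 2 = -31300303 / 3352320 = -9.34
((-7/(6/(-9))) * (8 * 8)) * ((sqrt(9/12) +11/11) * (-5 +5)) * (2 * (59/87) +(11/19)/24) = 0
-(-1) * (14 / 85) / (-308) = -1 / 1870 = -0.00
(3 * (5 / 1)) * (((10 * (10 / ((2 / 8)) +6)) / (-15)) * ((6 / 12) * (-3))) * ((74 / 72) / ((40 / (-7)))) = -5957 / 48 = -124.10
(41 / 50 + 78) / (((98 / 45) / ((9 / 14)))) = 45603 / 1960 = 23.27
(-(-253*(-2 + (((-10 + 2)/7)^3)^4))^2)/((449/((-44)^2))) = -2426030.38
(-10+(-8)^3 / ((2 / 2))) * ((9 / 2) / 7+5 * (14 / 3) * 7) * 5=-2995845 / 7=-427977.86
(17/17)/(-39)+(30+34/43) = 30.77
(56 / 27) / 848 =0.00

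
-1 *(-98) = 98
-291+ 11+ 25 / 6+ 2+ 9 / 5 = -8161 / 30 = -272.03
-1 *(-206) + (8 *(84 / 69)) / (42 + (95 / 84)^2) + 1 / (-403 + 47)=206.22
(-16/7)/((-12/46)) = 184/21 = 8.76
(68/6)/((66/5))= 85/99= 0.86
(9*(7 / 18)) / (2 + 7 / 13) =91 / 66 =1.38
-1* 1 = -1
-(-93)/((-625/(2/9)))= -62/1875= -0.03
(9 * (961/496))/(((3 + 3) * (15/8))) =31/20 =1.55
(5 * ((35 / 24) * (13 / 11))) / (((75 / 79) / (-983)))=-7066787 / 792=-8922.71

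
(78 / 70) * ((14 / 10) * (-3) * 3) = -351 / 25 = -14.04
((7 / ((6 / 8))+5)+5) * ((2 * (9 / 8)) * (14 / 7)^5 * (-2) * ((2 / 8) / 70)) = -9.94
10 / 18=5 / 9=0.56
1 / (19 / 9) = 9 / 19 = 0.47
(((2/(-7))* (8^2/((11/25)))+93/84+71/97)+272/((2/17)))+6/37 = 2511985565/1105412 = 2272.44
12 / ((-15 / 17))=-68 / 5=-13.60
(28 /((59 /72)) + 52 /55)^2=12984146704 /10530025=1233.06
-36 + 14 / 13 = -454 / 13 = -34.92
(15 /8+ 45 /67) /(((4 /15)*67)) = 20475 /143648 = 0.14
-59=-59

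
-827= -827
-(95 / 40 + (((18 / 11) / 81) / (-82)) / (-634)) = -24447361 / 10293624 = -2.38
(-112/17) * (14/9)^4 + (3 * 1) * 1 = -3967981/111537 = -35.58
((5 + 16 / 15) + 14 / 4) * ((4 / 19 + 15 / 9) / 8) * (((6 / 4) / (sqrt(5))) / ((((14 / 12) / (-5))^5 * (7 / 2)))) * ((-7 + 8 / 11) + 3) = 3198123000 * sqrt(5) / 3512663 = 2035.84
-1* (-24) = 24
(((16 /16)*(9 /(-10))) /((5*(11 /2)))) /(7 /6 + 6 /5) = -54 /3905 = -0.01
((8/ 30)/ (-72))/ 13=-1/ 3510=-0.00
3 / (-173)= -3 / 173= -0.02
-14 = -14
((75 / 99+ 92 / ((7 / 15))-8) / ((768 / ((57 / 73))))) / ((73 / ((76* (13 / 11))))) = 205867831 / 866623296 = 0.24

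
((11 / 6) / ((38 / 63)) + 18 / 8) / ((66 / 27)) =1809 / 836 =2.16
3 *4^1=12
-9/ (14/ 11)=-99/ 14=-7.07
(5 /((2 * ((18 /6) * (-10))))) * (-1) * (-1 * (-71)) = 5.92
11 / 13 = 0.85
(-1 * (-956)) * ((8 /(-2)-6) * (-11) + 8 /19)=2005688 /19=105562.53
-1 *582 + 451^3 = 91733269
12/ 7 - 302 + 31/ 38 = -299.47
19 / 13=1.46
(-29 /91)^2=841 /8281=0.10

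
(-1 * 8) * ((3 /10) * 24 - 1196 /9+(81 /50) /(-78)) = 2941606 /2925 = 1005.68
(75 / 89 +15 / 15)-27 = -2239 / 89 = -25.16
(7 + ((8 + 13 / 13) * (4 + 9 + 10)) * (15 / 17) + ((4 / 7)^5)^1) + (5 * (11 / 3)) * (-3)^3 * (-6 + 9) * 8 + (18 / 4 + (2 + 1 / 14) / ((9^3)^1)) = -2434023105550 / 208289151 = -11685.79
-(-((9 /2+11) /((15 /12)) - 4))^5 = 130691232 /3125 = 41821.19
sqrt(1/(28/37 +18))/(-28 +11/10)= -5*sqrt(25678)/93343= -0.01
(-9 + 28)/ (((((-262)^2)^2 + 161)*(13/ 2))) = 38/ 61255985661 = 0.00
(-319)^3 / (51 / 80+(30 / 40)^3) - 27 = -10387772033 / 339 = -30642395.38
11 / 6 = 1.83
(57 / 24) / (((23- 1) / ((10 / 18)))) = 95 / 1584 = 0.06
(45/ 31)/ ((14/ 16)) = 360/ 217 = 1.66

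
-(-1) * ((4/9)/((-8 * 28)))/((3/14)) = -1/108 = -0.01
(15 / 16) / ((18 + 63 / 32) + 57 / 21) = 210 / 5081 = 0.04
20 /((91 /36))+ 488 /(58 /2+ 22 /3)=21.34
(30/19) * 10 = 300/19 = 15.79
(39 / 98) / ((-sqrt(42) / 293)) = -3809* sqrt(42) / 1372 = -17.99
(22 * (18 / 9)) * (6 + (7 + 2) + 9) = 1056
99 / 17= 5.82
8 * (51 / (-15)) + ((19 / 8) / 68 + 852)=2243551 / 2720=824.83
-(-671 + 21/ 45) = 10058/ 15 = 670.53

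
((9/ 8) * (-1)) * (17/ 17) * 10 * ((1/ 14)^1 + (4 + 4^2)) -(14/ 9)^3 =-9371869/ 40824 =-229.57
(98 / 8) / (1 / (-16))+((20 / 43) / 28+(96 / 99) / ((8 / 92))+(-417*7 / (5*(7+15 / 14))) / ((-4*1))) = -1871645561 / 11224290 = -166.75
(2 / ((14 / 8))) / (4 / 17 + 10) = 68 / 609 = 0.11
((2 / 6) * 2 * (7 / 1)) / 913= 14 / 2739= 0.01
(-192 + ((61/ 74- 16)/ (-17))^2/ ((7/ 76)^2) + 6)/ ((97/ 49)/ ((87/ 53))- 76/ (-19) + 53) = -77638878213/ 49085596306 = -1.58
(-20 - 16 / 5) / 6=-58 / 15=-3.87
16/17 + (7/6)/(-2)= 0.36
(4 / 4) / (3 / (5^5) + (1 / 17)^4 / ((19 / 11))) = 4959059375 / 4795072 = 1034.20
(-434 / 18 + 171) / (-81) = -1322 / 729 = -1.81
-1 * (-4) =4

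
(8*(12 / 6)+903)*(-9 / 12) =-2757 / 4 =-689.25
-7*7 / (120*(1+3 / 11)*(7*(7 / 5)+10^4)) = -77 / 2402352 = -0.00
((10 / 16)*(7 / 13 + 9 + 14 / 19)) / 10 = 1269 / 1976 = 0.64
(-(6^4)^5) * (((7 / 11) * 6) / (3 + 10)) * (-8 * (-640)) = -786220310951142359040 / 143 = -5498044132525471042.24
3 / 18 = 1 / 6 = 0.17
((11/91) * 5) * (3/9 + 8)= 1375/273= 5.04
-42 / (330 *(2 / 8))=-28 / 55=-0.51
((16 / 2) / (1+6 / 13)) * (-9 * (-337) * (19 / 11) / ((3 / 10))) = 1051440 / 11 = 95585.45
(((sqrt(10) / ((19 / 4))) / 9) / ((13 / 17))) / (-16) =-17 * sqrt(10) / 8892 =-0.01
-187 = -187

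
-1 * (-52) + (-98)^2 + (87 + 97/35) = 341102/35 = 9745.77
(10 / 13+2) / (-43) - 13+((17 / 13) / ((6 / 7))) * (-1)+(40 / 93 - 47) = -2119681 / 34658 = -61.16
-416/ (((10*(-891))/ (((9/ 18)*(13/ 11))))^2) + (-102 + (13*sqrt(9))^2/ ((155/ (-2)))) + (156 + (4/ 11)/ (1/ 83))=64.56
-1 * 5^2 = -25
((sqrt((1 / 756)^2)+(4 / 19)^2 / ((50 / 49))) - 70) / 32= -477297623 / 218332800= -2.19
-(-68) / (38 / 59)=2006 / 19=105.58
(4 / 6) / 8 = 1 / 12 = 0.08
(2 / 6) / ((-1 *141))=-1 / 423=-0.00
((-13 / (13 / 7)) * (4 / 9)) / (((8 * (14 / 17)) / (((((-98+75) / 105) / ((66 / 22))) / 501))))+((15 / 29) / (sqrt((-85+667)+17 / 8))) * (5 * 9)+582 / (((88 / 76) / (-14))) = -439769799739 / 62494740+1350 * sqrt(9346) / 135517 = -7035.95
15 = 15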